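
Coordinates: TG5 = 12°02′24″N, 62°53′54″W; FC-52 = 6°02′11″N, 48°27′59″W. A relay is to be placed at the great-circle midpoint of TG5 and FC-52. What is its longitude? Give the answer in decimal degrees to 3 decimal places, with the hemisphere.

TG5: φ = +12.04000°, λ = -62.89833°
FC-52: φ = +6.03639°, λ = -48.46639°
Bx = cos φ₂ cos Δλ = 0.963075,  By = cos φ₂ sin Δλ = 0.247848
φₘ = atan2(sin φ₁ + sin φ₂, √((cos φ₁ + Bx)² + By²)) = 9.10914°
λₘ = λ₁ + atan2(By, cos φ₁ + Bx) = -55.62185°

55.622°W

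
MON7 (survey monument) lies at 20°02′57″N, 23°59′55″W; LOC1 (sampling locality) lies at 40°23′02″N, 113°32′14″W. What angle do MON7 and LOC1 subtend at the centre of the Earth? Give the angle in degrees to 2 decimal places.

76.83°

MON7: φ = +20.04917°, λ = -23.99861°
LOC1: φ = +40.38389°, λ = -113.53722°
Δφ = 20.3347°,  Δλ = -89.5386°
a = sin²(Δφ/2) + cos φ₁ cos φ₂ sin²(Δλ/2) = 0.386059
c = 2·arcsin(√a) = 1.340895 rad = 76.8276°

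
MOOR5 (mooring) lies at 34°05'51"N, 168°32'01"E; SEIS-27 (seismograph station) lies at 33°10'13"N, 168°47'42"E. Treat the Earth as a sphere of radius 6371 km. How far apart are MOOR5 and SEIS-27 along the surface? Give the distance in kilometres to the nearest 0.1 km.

105.9 km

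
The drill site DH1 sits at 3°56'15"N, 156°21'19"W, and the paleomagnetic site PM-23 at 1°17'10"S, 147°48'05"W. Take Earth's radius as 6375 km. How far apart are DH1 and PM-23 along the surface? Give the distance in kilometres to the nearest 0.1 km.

DH1: φ = +3.93750°, λ = -156.35528°
PM-23: φ = -1.28611°, λ = -147.80139°
Δφ = -5.2236°,  Δλ = 8.5539°
a = sin²(Δφ/2) + cos φ₁ cos φ₂ sin²(Δλ/2) = 0.007624
c = 2·arcsin(√a) = 0.174851 rad = 10.0182°
d = R·c = 6375 × 0.174851 = 1114.7 km

1114.7 km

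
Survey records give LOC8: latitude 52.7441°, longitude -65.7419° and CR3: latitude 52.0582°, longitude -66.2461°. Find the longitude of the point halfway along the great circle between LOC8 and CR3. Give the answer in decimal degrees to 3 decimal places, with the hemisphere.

65.996°W

Bx = cos φ₂ cos Δλ = 0.614837,  By = cos φ₂ sin Δλ = -0.005411
φₘ = atan2(sin φ₁ + sin φ₂, √((cos φ₁ + Bx)² + By²)) = 52.40142°
λₘ = λ₁ + atan2(By, cos φ₁ + Bx) = -65.99596°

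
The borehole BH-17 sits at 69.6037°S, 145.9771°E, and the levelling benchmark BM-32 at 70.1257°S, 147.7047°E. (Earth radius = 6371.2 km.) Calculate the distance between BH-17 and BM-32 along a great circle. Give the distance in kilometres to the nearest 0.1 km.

88.0 km

Δφ = -0.5220°,  Δλ = 1.7276°
a = sin²(Δφ/2) + cos φ₁ cos φ₂ sin²(Δλ/2) = 0.000048
c = 2·arcsin(√a) = 0.013810 rad = 0.7913°
d = R·c = 6371.2 × 0.013810 = 88.0 km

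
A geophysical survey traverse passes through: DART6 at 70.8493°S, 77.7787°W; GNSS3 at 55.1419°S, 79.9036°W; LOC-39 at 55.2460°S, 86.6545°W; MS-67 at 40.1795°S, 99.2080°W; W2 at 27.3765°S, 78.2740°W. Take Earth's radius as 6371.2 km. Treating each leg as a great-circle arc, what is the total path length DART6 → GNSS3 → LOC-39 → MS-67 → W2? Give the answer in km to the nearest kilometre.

6484 km

DART6→GNSS3: c = 0.274622 rad, d = 1749.67 km
GNSS3→LOC-39: c = 0.067253 rad, d = 428.48 km
LOC-39→MS-67: c = 0.300419 rad, d = 1914.03 km
MS-67→W2: c = 0.375418 rad, d = 2391.86 km
Total = 1749.67 + 428.48 + 1914.03 + 2391.86 = 6484.04 km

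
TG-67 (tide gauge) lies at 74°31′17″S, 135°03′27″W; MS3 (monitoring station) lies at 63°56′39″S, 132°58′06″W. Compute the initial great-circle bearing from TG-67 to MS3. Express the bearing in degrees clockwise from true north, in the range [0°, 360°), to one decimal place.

TG-67: φ = -74.52139°, λ = -135.05750°
MS3: φ = -63.94417°, λ = -132.96833°
Δλ = 2.0892°
y = sin Δλ · cos φ₂ = 0.016013
x = cos φ₁ sin φ₂ − sin φ₁ cos φ₂ cos Δλ = 0.183279
θ = atan2(y, x) = 4.9931° → 4.9931° (mod 360°)

5.0°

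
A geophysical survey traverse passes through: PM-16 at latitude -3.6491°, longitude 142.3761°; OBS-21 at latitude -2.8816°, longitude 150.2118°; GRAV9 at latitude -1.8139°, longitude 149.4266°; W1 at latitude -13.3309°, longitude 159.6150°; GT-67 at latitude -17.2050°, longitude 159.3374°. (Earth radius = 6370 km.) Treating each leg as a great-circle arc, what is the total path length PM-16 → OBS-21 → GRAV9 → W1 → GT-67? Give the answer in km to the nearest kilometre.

3155 km

PM-16→OBS-21: c = 0.137191 rad, d = 873.91 km
OBS-21→GRAV9: c = 0.023125 rad, d = 147.30 km
GRAV9→W1: c = 0.267141 rad, d = 1701.69 km
W1→GT-67: c = 0.067777 rad, d = 431.74 km
Total = 873.91 + 147.30 + 1701.69 + 431.74 = 3154.64 km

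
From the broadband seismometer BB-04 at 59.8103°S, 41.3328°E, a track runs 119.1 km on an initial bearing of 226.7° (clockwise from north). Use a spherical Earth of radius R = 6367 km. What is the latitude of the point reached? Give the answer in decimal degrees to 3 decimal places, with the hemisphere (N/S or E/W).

60.536°S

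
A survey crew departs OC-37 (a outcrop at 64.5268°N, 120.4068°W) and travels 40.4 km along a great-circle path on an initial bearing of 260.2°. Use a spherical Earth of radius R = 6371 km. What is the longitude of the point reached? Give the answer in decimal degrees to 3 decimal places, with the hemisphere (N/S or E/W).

121.237°W

δ = d/R = 40.4/6371 = 0.006341 rad
φ₂ = arcsin(sin φ₁ cos δ + cos φ₁ sin δ cos θ)
   = arcsin(0.90279·0.99998 + 0.43009·0.00634·-0.17021) = 64.46262°
λ₂ = λ₁ + atan2(sin θ sin δ cos φ₁, cos δ − sin φ₁ sin φ₂) = -121.23731°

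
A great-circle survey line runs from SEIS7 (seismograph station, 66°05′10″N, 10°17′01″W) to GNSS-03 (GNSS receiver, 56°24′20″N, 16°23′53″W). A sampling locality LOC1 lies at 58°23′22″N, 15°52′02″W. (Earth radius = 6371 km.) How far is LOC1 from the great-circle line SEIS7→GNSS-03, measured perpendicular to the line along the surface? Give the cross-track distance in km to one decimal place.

24.3 km

SEIS7: φ = +66.08611°, λ = -10.28361°
GNSS-03: φ = +56.40556°, λ = -16.39806°
LOC1: φ = +58.38944°, λ = -15.86722°
δ₁₃ = central angle SEIS7→LOC1 = 0.141661 rad  (haversine)
θ₁₃ = bearing SEIS7→LOC1 = 201.174°,  θ₁₂ = bearing SEIS7→GNSS-03 = 199.626°
dₓₜ = R·arcsin(sin δ₁₃ · sin(θ₁₃ − θ₁₂)) = 6371·arcsin(0.14119·sin(1.549°)) = 24.314 km
|dₓₜ| = 24.314 km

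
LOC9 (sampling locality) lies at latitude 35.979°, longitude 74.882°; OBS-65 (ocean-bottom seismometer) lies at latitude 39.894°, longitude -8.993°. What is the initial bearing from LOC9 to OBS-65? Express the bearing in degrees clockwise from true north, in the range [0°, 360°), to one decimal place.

301.7°

Δλ = -83.8750°
y = sin Δλ · cos φ₂ = -0.762853
x = cos φ₁ sin φ₂ − sin φ₁ cos φ₂ cos Δλ = 0.470924
θ = atan2(y, x) = -58.3122° → 301.6878° (mod 360°)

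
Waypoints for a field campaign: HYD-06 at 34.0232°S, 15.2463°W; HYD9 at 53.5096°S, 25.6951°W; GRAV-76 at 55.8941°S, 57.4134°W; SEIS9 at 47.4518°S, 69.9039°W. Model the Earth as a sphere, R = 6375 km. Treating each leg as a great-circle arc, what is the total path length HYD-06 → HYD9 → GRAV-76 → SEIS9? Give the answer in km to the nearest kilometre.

5628 km

HYD-06→HYD9: c = 0.363811 rad, d = 2319.30 km
HYD9→GRAV-76: c = 0.319699 rad, d = 2038.08 km
GRAV-76→SEIS9: c = 0.199378 rad, d = 1271.03 km
Total = 2319.30 + 2038.08 + 1271.03 = 5628.41 km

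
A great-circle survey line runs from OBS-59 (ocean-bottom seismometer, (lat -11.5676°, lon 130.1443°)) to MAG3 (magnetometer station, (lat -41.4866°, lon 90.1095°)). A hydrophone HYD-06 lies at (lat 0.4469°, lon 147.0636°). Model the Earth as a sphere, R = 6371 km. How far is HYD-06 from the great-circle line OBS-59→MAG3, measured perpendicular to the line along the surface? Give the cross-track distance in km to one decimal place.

δ₁₃ = central angle OBS-59→HYD-06 = 0.360584 rad  (haversine)
θ₁₃ = bearing OBS-59→HYD-06 = 55.571°,  θ₁₂ = bearing OBS-59→MAG3 = 222.063°
dₓₜ = R·arcsin(sin δ₁₃ · sin(θ₁₃ − θ₁₂)) = 6371·arcsin(0.35282·sin(-166.493°)) = -525.622 km
|dₓₜ| = 525.622 km

525.6 km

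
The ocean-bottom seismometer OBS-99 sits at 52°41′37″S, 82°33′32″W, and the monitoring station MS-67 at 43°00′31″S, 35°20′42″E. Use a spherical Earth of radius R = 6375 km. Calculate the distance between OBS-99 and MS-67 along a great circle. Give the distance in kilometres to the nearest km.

OBS-99: φ = -52.69361°, λ = -82.55889°
MS-67: φ = -43.00861°, λ = +35.34500°
Δφ = 9.6850°,  Δλ = 117.9039°
a = sin²(Δφ/2) + cos φ₁ cos φ₂ sin²(Δλ/2) = 0.332429
c = 2·arcsin(√a) = 1.229040 rad = 70.4188°
d = R·c = 6375 × 1.229040 = 7835.1 km

7835 km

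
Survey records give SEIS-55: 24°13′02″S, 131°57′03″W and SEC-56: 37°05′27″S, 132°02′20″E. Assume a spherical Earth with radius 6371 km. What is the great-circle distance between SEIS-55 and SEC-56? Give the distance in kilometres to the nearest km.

8911 km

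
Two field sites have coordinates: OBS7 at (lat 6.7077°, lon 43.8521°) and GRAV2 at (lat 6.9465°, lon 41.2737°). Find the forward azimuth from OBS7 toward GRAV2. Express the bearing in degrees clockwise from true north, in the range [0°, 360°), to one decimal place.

275.5°

Δλ = -2.5784°
y = sin Δλ · cos φ₂ = -0.044656
x = cos φ₁ sin φ₂ − sin φ₁ cos φ₂ cos Δλ = 0.004285
θ = atan2(y, x) = -84.5187° → 275.4813° (mod 360°)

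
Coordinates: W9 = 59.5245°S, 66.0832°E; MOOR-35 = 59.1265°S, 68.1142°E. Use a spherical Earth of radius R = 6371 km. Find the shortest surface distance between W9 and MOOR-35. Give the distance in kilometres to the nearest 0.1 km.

Δφ = 0.3980°,  Δλ = 2.0310°
a = sin²(Δφ/2) + cos φ₁ cos φ₂ sin²(Δλ/2) = 0.000094
c = 2·arcsin(√a) = 0.019371 rad = 1.1099°
d = R·c = 6371 × 0.019371 = 123.4 km

123.4 km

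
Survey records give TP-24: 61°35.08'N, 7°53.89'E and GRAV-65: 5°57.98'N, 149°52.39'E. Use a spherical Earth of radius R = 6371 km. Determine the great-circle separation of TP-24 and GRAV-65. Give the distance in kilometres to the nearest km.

11825 km

TP-24: φ = +61.58467°, λ = +7.89817°
GRAV-65: φ = +5.96633°, λ = +149.87317°
Δφ = -55.6183°,  Δλ = 141.9750°
a = sin²(Δφ/2) + cos φ₁ cos φ₂ sin²(Δλ/2) = 0.640702
c = 2·arcsin(√a) = 1.856052 rad = 106.3440°
d = R·c = 6371 × 1.856052 = 11824.9 km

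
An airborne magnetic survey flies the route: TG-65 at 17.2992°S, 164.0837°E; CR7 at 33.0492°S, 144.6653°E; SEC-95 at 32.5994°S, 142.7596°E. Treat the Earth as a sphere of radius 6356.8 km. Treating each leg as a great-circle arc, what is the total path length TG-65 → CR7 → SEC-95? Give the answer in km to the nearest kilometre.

TG-65→CR7: c = 0.410474 rad, d = 2609.30 km
CR7→SEC-95: c = 0.029031 rad, d = 184.55 km
Total = 2609.30 + 184.55 = 2793.85 km

2794 km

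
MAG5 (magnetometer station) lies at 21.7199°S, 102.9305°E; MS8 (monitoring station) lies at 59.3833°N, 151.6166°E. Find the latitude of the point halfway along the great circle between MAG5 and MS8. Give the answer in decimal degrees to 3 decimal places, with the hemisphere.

20.360°N

Bx = cos φ₂ cos Δλ = 0.336227,  By = cos φ₂ sin Δλ = 0.382531
φₘ = atan2(sin φ₁ + sin φ₂, √((cos φ₁ + Bx)² + By²)) = 20.36014°
λₘ = λ₁ + atan2(By, cos φ₁ + Bx) = 119.75273°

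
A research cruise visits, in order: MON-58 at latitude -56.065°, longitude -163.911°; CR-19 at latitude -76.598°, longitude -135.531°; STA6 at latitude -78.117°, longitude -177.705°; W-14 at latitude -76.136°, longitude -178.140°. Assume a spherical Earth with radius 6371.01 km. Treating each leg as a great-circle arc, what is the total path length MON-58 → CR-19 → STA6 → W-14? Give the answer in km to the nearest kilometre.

3788 km

MON-58→CR-19: c = 0.400364 rad, d = 2550.72 km
CR-19→STA6: c = 0.159590 rad, d = 1016.75 km
STA6→W-14: c = 0.034616 rad, d = 220.54 km
Total = 2550.72 + 1016.75 + 220.54 = 3788.01 km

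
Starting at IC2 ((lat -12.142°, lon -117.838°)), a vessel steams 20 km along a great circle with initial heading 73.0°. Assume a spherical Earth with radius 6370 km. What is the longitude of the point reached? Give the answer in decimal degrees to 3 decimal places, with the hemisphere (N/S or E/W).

δ = d/R = 20/6370 = 0.003140 rad
φ₂ = arcsin(sin φ₁ cos δ + cos φ₁ sin δ cos θ)
   = arcsin(-0.21034·1.00000 + 0.97763·0.00314·0.29237) = -12.08935°
λ₂ = λ₁ + atan2(sin θ sin δ cos φ₁, cos δ − sin φ₁ sin φ₂) = -117.66207°

117.662°W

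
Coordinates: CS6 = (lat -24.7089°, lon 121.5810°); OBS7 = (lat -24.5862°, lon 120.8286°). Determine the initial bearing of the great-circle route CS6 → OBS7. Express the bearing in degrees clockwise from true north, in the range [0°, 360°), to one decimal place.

280.0°

Δλ = -0.7524°
y = sin Δλ · cos φ₂ = -0.011941
x = cos φ₁ sin φ₂ − sin φ₁ cos φ₂ cos Δλ = 0.002109
θ = atan2(y, x) = -79.9849° → 280.0151° (mod 360°)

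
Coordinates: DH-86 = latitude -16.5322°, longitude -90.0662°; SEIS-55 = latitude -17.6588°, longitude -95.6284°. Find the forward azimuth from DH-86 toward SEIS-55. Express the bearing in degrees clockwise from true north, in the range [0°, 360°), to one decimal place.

Δλ = -5.5622°
y = sin Δλ · cos φ₂ = -0.092359
x = cos φ₁ sin φ₂ − sin φ₁ cos φ₂ cos Δλ = -0.020938
θ = atan2(y, x) = -102.7733° → 257.2267° (mod 360°)

257.2°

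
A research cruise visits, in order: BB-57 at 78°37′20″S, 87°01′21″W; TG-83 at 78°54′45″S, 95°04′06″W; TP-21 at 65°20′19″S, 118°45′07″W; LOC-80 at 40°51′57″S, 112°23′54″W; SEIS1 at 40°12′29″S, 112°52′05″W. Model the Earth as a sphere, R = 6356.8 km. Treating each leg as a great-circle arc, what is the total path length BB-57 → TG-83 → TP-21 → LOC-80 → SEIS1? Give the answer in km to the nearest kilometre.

BB-57: φ = -78.62222°, λ = -87.02250°
TG-83: φ = -78.91250°, λ = -95.06833°
TP-21: φ = -65.33861°, λ = -118.75194°
LOC-80: φ = -40.86583°, λ = -112.39833°
SEIS1: φ = -40.20806°, λ = -112.86806°
BB-57→TG-83: c = 0.027796 rad, d = 176.69 km
TG-83→TP-21: c = 0.264169 rad, d = 1679.27 km
TP-21→LOC-80: c = 0.431785 rad, d = 2744.77 km
LOC-80→SEIS1: c = 0.013062 rad, d = 83.03 km
Total = 176.69 + 1679.27 + 2744.77 + 83.03 = 4683.76 km

4684 km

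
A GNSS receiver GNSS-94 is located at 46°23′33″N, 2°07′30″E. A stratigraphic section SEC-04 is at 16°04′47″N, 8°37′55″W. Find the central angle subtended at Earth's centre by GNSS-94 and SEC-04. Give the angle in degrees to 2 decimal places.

GNSS-94: φ = +46.39250°, λ = +2.12500°
SEC-04: φ = +16.07972°, λ = -8.63194°
Δφ = -30.3128°,  Δλ = -10.7569°
a = sin²(Δφ/2) + cos φ₁ cos φ₂ sin²(Δλ/2) = 0.074181
c = 2·arcsin(√a) = 0.551695 rad = 31.6098°

31.61°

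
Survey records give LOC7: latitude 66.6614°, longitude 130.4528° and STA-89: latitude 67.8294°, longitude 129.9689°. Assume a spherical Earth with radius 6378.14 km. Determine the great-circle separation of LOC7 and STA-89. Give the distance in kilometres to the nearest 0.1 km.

Δφ = 1.1680°,  Δλ = -0.4839°
a = sin²(Δφ/2) + cos φ₁ cos φ₂ sin²(Δλ/2) = 0.000107
c = 2·arcsin(√a) = 0.020645 rad = 1.1829°
d = R·c = 6378.14 × 0.020645 = 131.7 km

131.7 km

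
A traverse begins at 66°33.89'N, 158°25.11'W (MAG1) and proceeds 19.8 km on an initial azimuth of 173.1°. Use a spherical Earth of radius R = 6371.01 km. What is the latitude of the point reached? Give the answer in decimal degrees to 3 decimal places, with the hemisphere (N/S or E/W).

66.388°N

MAG1: φ = +66.56483°, λ = -158.41850°
δ = d/R = 19.8/6371.01 = 0.003108 rad
φ₂ = arcsin(sin φ₁ cos δ + cos φ₁ sin δ cos θ)
   = arcsin(0.91751·1.00000 + 0.39771·0.00311·-0.99276) = 66.38805°
λ₂ = λ₁ + atan2(sin θ sin δ cos φ₁, cos δ − sin φ₁ sin φ₂) = -158.36509°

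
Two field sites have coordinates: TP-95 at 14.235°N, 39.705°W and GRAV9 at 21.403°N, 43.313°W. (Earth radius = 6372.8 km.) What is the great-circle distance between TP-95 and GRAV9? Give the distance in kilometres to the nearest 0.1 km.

883.9 km

Δφ = 7.1680°,  Δλ = -3.6080°
a = sin²(Δφ/2) + cos φ₁ cos φ₂ sin²(Δλ/2) = 0.004802
c = 2·arcsin(√a) = 0.138705 rad = 7.9472°
d = R·c = 6372.8 × 0.138705 = 883.9 km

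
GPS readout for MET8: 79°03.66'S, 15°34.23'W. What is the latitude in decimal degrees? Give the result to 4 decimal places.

79.0610°S

79° + 3.66′/60 = 79 + 0.06100 = 79.0610°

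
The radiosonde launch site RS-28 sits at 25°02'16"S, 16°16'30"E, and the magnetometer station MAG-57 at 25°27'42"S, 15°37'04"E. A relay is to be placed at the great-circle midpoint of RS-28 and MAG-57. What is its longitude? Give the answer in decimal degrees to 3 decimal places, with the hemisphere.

15.947°E

RS-28: φ = -25.03778°, λ = +16.27500°
MAG-57: φ = -25.46167°, λ = +15.61778°
Bx = cos φ₂ cos Δλ = 0.902814,  By = cos φ₂ sin Δλ = -0.010356
φₘ = atan2(sin φ₁ + sin φ₂, √((cos φ₁ + Bx)² + By²)) = -25.25009°
λₘ = λ₁ + atan2(By, cos φ₁ + Bx) = 15.94696°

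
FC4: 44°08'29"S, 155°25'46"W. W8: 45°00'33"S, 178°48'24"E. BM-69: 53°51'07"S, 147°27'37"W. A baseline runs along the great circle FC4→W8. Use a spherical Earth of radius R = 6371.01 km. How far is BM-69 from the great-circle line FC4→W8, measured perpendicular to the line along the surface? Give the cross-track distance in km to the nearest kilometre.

FC4: φ = -44.14139°, λ = -155.42944°
W8: φ = -45.00917°, λ = +178.80667°
BM-69: φ = -53.85194°, λ = -147.46028°
δ₁₃ = central angle FC4→BM-69 = 0.192210 rad  (haversine)
θ₁₃ = bearing FC4→BM-69 = 154.653°,  θ₁₂ = bearing FC4→W8 = 258.219°
dₓₜ = R·arcsin(sin δ₁₃ · sin(θ₁₃ − θ₁₂)) = 6371.01·arcsin(0.19103·sin(-103.567°)) = -1189.994 km
|dₓₜ| = 1189.994 km

1190 km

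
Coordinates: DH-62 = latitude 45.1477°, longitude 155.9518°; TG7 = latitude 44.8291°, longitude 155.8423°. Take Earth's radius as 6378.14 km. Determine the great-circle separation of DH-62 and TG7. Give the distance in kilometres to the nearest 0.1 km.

Δφ = -0.3186°,  Δλ = -0.1095°
a = sin²(Δφ/2) + cos φ₁ cos φ₂ sin²(Δλ/2) = 0.000008
c = 2·arcsin(√a) = 0.005723 rad = 0.3279°
d = R·c = 6378.14 × 0.005723 = 36.5 km

36.5 km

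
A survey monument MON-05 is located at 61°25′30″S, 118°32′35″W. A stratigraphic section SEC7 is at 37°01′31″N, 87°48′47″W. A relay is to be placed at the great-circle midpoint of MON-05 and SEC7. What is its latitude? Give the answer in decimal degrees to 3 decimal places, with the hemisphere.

MON-05: φ = -61.42500°, λ = -118.54306°
SEC7: φ = +37.02528°, λ = -87.81306°
Bx = cos φ₂ cos Δλ = 0.686267,  By = cos φ₂ sin Δλ = 0.407961
φₘ = atan2(sin φ₁ + sin φ₂, √((cos φ₁ + Bx)² + By²)) = -12.60888°
λₘ = λ₁ + atan2(By, cos φ₁ + Bx) = -99.23723°

12.609°S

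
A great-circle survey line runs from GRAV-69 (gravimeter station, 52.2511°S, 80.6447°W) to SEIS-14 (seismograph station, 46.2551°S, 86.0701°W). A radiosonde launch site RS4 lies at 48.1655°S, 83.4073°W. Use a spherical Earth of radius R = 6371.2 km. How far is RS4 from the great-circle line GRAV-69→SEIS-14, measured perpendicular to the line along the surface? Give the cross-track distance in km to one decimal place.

70.4 km

δ₁₃ = central angle GRAV-69→RS4 = 0.077683 rad  (haversine)
θ₁₃ = bearing GRAV-69→RS4 = 335.529°,  θ₁₂ = bearing GRAV-69→SEIS-14 = 327.345°
dₓₜ = R·arcsin(sin δ₁₃ · sin(θ₁₃ − θ₁₂)) = 6371.2·arcsin(0.07761·sin(8.184°)) = 70.384 km
|dₓₜ| = 70.384 km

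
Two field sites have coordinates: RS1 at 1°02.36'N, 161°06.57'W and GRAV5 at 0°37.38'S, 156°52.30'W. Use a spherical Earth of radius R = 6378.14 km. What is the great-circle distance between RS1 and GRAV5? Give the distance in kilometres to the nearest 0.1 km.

506.7 km

RS1: φ = +1.03933°, λ = -161.10950°
GRAV5: φ = -0.62300°, λ = -156.87167°
Δφ = -1.6623°,  Δλ = 4.2378°
a = sin²(Δφ/2) + cos φ₁ cos φ₂ sin²(Δλ/2) = 0.001577
c = 2·arcsin(√a) = 0.079448 rad = 4.5520°
d = R·c = 6378.14 × 0.079448 = 506.7 km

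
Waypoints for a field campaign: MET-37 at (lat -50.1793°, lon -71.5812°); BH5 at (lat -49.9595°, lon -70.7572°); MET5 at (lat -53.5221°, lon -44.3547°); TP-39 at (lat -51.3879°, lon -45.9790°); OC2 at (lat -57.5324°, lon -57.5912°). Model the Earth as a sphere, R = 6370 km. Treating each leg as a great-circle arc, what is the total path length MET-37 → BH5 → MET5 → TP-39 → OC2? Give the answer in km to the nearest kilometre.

MET-37→BH5: c = 0.009996 rad, d = 63.68 km
BH5→MET5: c = 0.290247 rad, d = 1848.87 km
MET5→TP-39: c = 0.041057 rad, d = 261.53 km
TP-39→OC2: c = 0.158922 rad, d = 1012.33 km
Total = 63.68 + 1848.87 + 261.53 + 1012.33 = 3186.42 km

3186 km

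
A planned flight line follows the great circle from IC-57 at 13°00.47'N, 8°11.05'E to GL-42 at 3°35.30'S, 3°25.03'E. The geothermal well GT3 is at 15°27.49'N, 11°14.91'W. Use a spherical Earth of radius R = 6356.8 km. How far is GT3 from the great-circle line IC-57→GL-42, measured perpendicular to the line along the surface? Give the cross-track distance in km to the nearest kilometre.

IC-57: φ = +13.00783°, λ = +8.18417°
GL-42: φ = -3.58833°, λ = +3.41717°
GT3: φ = +15.45817°, λ = -11.24850°
δ₁₃ = central angle IC-57→GT3 = 0.331398 rad  (haversine)
θ₁₃ = bearing IC-57→GT3 = 279.752°,  θ₁₂ = bearing IC-57→GL-42 = 196.234°
dₓₜ = R·arcsin(sin δ₁₃ · sin(θ₁₃ − θ₁₂)) = 6356.8·arcsin(0.32537·sin(83.518°)) = 2092.651 km
|dₓₜ| = 2092.651 km

2093 km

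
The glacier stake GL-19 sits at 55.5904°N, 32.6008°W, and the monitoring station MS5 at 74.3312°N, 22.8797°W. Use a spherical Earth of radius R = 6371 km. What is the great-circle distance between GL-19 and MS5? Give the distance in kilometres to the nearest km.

2127 km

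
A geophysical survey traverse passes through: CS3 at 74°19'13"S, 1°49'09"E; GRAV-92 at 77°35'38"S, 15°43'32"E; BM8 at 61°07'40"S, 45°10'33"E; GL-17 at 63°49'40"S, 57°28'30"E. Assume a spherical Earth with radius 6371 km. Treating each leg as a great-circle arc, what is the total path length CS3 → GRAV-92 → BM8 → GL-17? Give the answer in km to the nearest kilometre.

3330 km

CS3: φ = -74.32028°, λ = +1.81917°
GRAV-92: φ = -77.59389°, λ = +15.72556°
BM8: φ = -61.12778°, λ = +45.17583°
GL-17: φ = -63.82778°, λ = +57.47500°
CS3→GRAV-92: c = 0.081676 rad, d = 520.36 km
GRAV-92→BM8: c = 0.331415 rad, d = 2111.44 km
BM8→GL-17: c = 0.109583 rad, d = 698.15 km
Total = 520.36 + 2111.44 + 698.15 = 3329.95 km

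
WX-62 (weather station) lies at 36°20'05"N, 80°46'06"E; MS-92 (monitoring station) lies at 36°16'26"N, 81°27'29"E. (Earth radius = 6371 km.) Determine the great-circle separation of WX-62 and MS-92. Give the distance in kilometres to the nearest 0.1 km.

WX-62: φ = +36.33472°, λ = +80.76833°
MS-92: φ = +36.27389°, λ = +81.45806°
Δφ = -0.0608°,  Δλ = 0.6897°
a = sin²(Δφ/2) + cos φ₁ cos φ₂ sin²(Δλ/2) = 0.000024
c = 2·arcsin(√a) = 0.009759 rad = 0.5592°
d = R·c = 6371 × 0.009759 = 62.2 km

62.2 km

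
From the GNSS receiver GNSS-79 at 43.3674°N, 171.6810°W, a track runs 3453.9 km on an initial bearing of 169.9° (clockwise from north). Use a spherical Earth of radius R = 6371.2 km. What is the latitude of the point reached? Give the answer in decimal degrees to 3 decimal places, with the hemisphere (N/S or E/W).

12.648°N

δ = d/R = 3453.9/6371.2 = 0.542111 rad
φ₂ = arcsin(sin φ₁ cos δ + cos φ₁ sin δ cos θ)
   = arcsin(0.68667·0.85662 + 0.72697·0.51595·-0.98450) = 12.64779°
λ₂ = λ₁ + atan2(sin θ sin δ cos φ₁, cos δ − sin φ₁ sin φ₂) = -166.36033°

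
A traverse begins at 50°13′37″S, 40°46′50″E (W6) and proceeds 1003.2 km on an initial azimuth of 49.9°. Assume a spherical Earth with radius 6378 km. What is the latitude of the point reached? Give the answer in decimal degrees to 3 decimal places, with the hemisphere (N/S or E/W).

43.991°S

W6: φ = -50.22694°, λ = +40.78056°
δ = d/R = 1003.2/6378 = 0.157291 rad
φ₂ = arcsin(sin φ₁ cos δ + cos φ₁ sin δ cos θ)
   = arcsin(-0.76858·0.98766 + 0.63975·0.15664·0.64412) = -43.99118°
λ₂ = λ₁ + atan2(sin θ sin δ cos φ₁, cos δ − sin φ₁ sin φ₂) = 50.36749°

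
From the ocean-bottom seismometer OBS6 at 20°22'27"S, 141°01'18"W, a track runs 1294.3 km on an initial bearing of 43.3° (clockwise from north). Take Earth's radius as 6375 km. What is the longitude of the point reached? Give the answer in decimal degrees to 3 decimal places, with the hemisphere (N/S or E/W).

OBS6: φ = -20.37417°, λ = -141.02167°
δ = d/R = 1294.3/6375 = 0.203027 rad
φ₂ = arcsin(sin φ₁ cos δ + cos φ₁ sin δ cos θ)
   = arcsin(-0.34815·0.97946 + 0.93744·0.20164·0.72777) = -11.73786°
λ₂ = λ₁ + atan2(sin θ sin δ cos φ₁, cos δ − sin φ₁ sin φ₂) = -132.90213°

132.902°W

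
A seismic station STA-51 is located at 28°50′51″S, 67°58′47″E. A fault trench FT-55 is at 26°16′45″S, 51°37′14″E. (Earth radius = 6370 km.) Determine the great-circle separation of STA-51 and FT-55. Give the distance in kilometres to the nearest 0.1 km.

1636.0 km

STA-51: φ = -28.84750°, λ = +67.97972°
FT-55: φ = -26.27917°, λ = +51.62056°
Δφ = 2.5683°,  Δλ = -16.3592°
a = sin²(Δφ/2) + cos φ₁ cos φ₂ sin²(Δλ/2) = 0.016400
c = 2·arcsin(√a) = 0.256833 rad = 14.7154°
d = R·c = 6370 × 0.256833 = 1636.0 km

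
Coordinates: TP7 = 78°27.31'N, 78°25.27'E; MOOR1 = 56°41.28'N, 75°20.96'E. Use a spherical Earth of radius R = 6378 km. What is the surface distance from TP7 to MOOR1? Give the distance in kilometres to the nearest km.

2426 km

TP7: φ = +78.45517°, λ = +78.42117°
MOOR1: φ = +56.68800°, λ = +75.34933°
Δφ = -21.7672°,  Δλ = -3.0718°
a = sin²(Δφ/2) + cos φ₁ cos φ₂ sin²(Δλ/2) = 0.035730
c = 2·arcsin(√a) = 0.380334 rad = 21.7916°
d = R·c = 6378 × 0.380334 = 2425.8 km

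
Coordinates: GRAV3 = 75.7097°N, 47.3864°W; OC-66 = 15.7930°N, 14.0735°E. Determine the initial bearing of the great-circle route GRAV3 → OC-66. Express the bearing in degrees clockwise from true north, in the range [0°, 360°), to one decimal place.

Δλ = 61.4599°
y = sin Δλ · cos φ₂ = 0.845321
x = cos φ₁ sin φ₂ − sin φ₁ cos φ₂ cos Δλ = -0.378334
θ = atan2(y, x) = 114.1115° → 114.1115° (mod 360°)

114.1°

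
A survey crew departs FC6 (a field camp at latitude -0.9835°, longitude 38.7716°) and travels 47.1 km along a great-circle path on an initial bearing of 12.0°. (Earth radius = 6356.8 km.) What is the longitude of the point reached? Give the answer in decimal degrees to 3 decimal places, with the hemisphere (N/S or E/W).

38.860°E

δ = d/R = 47.1/6356.8 = 0.007409 rad
φ₂ = arcsin(sin φ₁ cos δ + cos φ₁ sin δ cos θ)
   = arcsin(-0.01716·0.99997 + 0.99985·0.00741·0.97815) = -0.56825°
λ₂ = λ₁ + atan2(sin θ sin δ cos φ₁, cos δ − sin φ₁ sin φ₂) = 38.85987°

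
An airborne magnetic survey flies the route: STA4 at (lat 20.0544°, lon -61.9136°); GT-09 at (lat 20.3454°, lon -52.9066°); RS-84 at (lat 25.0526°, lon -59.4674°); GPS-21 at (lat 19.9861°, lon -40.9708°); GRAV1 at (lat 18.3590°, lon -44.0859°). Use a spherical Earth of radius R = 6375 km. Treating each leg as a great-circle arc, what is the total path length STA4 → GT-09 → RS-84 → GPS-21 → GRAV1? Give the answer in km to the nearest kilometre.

STA4→GT-09: c = 0.147602 rad, d = 940.96 km
GT-09→RS-84: c = 0.133782 rad, d = 852.86 km
RS-84→GPS-21: c = 0.310720 rad, d = 1980.84 km
GPS-21→GRAV1: c = 0.058680 rad, d = 374.08 km
Total = 940.96 + 852.86 + 1980.84 + 374.08 = 4148.75 km

4149 km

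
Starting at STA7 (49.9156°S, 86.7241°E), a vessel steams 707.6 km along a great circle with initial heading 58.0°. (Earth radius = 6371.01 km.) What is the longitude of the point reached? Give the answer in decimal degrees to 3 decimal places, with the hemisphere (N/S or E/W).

δ = d/R = 707.6/6371.01 = 0.111066 rad
φ₂ = arcsin(sin φ₁ cos δ + cos φ₁ sin δ cos θ)
   = arcsin(-0.76510·0.99384 + 0.64392·0.11084·0.52992) = -46.26644°
λ₂ = λ₁ + atan2(sin θ sin δ cos φ₁, cos δ − sin φ₁ sin φ₂) = 94.53870°

94.539°E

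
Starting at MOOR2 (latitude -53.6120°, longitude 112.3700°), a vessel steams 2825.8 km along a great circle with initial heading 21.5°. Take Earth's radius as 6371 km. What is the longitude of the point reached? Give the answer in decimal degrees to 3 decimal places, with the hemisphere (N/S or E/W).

122.766°E

δ = d/R = 2825.8/6371 = 0.443541 rad
φ₂ = arcsin(sin φ₁ cos δ + cos φ₁ sin δ cos θ)
   = arcsin(-0.80502·0.90324 + 0.59325·0.42914·0.93042) = -29.35700°
λ₂ = λ₁ + atan2(sin θ sin δ cos φ₁, cos δ − sin φ₁ sin φ₂) = 122.76621°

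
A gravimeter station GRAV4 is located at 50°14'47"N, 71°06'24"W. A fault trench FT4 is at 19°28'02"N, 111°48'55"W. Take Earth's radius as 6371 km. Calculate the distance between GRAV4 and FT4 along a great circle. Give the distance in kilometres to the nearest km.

GRAV4: φ = +50.24639°, λ = -71.10667°
FT4: φ = +19.46722°, λ = -111.81528°
Δφ = -30.7792°,  Δλ = -40.7086°
a = sin²(Δφ/2) + cos φ₁ cos φ₂ sin²(Δλ/2) = 0.143370
c = 2·arcsin(√a) = 0.776659 rad = 44.4993°
d = R·c = 6371 × 0.776659 = 4948.1 km

4948 km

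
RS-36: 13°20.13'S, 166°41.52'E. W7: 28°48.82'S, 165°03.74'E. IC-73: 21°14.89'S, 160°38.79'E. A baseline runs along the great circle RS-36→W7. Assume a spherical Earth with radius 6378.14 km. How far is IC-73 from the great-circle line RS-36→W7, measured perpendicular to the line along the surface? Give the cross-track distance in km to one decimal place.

541.7 km

RS-36: φ = -13.33550°, λ = +166.69200°
W7: φ = -28.81367°, λ = +165.06233°
IC-73: φ = -21.24817°, λ = +160.64650°
δ₁₃ = central angle RS-36→IC-73 = 0.170880 rad  (haversine)
θ₁₃ = bearing RS-36→IC-73 = 215.256°,  θ₁₂ = bearing RS-36→W7 = 185.333°
dₓₜ = R·arcsin(sin δ₁₃ · sin(θ₁₃ − θ₁₂)) = 6378.14·arcsin(0.17005·sin(29.924°)) = 541.698 km
|dₓₜ| = 541.698 km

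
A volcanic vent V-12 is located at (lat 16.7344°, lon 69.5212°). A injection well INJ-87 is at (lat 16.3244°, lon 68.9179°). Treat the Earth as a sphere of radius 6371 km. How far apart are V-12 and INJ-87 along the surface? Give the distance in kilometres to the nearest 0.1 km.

Δφ = -0.4100°,  Δλ = -0.6033°
a = sin²(Δφ/2) + cos φ₁ cos φ₂ sin²(Δλ/2) = 0.000038
c = 2·arcsin(√a) = 0.012373 rad = 0.7089°
d = R·c = 6371 × 0.012373 = 78.8 km

78.8 km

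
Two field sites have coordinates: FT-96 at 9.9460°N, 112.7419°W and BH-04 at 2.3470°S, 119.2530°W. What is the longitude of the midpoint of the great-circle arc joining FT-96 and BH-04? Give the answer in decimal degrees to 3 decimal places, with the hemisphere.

Bx = cos φ₂ cos Δλ = 0.992716,  By = cos φ₂ sin Δλ = -0.113301
φₘ = atan2(sin φ₁ + sin φ₂, √((cos φ₁ + Bx)² + By²)) = 3.80562°
λₘ = λ₁ + atan2(By, cos φ₁ + Bx) = -116.02076°

116.021°W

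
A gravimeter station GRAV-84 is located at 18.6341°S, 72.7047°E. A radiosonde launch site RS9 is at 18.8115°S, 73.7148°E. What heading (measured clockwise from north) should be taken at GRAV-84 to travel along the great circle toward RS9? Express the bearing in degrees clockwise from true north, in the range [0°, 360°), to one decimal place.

100.7°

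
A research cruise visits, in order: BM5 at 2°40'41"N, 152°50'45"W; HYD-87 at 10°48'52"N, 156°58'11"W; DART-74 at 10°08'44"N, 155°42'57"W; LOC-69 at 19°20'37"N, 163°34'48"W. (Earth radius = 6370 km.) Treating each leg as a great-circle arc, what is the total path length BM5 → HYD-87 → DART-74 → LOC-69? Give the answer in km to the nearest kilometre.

BM5: φ = +2.67806°, λ = -152.84583°
HYD-87: φ = +10.81444°, λ = -156.96972°
DART-74: φ = +10.14556°, λ = -155.71583°
LOC-69: φ = +19.34361°, λ = -163.58000°
BM5→HYD-87: c = 0.158953 rad, d = 1012.53 km
HYD-87→DART-74: c = 0.024482 rad, d = 155.95 km
DART-74→LOC-69: c = 0.208190 rad, d = 1326.17 km
Total = 1012.53 + 155.95 + 1326.17 = 2494.65 km

2495 km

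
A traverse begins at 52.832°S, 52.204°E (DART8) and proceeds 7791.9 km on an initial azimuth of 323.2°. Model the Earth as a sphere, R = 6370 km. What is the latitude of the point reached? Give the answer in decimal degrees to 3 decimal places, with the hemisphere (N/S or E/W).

10.568°N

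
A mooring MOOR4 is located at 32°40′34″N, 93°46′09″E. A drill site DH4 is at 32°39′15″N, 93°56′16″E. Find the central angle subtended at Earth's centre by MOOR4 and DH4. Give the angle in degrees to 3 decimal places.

0.144°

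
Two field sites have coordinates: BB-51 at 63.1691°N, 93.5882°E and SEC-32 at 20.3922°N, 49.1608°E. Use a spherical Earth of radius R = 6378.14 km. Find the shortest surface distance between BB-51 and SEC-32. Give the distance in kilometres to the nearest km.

5810 km

Δφ = -42.7769°,  Δλ = -44.4274°
a = sin²(Δφ/2) + cos φ₁ cos φ₂ sin²(Δλ/2) = 0.193468
c = 2·arcsin(√a) = 0.910864 rad = 52.1887°
d = R·c = 6378.14 × 0.910864 = 5809.6 km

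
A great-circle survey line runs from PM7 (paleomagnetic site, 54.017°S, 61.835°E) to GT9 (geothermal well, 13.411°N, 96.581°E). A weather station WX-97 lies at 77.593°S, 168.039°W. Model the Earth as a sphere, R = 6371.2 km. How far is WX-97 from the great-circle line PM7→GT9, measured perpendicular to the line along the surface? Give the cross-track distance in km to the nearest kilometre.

3562 km

δ₁₃ = central angle PM7→WX-97 = 0.782806 rad  (haversine)
θ₁₃ = bearing PM7→WX-97 = 166.530°,  θ₁₂ = bearing PM7→GT9 = 35.299°
dₓₜ = R·arcsin(sin δ₁₃ · sin(θ₁₃ − θ₁₂)) = 6371.2·arcsin(0.70527·sin(131.231°)) = 3561.985 km
|dₓₜ| = 3561.985 km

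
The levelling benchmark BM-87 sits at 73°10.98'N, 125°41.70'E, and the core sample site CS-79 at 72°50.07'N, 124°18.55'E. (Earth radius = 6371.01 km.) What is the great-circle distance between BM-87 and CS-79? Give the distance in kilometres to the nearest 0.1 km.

BM-87: φ = +73.18300°, λ = +125.69500°
CS-79: φ = +72.83450°, λ = +124.30917°
Δφ = -0.3485°,  Δλ = -1.3858°
a = sin²(Δφ/2) + cos φ₁ cos φ₂ sin²(Δλ/2) = 0.000022
c = 2·arcsin(√a) = 0.009325 rad = 0.5343°
d = R·c = 6371.01 × 0.009325 = 59.4 km

59.4 km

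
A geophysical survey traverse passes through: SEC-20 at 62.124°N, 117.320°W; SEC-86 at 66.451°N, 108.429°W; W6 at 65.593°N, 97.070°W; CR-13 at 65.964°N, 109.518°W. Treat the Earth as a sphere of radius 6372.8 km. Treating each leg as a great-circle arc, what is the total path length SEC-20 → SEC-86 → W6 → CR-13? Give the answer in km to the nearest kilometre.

1734 km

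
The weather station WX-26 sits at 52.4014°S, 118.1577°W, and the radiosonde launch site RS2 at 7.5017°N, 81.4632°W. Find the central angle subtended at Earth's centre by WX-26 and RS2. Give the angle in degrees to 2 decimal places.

67.57°

Δφ = 59.9031°,  Δλ = 36.6945°
a = sin²(Δφ/2) + cos φ₁ cos φ₂ sin²(Δλ/2) = 0.309204
c = 2·arcsin(√a) = 1.179278 rad = 67.5677°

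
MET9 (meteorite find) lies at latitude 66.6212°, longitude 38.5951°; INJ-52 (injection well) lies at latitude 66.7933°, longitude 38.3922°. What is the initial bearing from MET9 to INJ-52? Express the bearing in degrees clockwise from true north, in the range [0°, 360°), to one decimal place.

335.1°

Δλ = -0.2029°
y = sin Δλ · cos φ₂ = -0.001395
x = cos φ₁ sin φ₂ − sin φ₁ cos φ₂ cos Δλ = 0.003006
θ = atan2(y, x) = -24.9017° → 335.0983° (mod 360°)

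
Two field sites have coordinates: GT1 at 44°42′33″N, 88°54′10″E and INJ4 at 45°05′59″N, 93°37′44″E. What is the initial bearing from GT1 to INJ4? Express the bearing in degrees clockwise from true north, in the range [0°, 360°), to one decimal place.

81.7°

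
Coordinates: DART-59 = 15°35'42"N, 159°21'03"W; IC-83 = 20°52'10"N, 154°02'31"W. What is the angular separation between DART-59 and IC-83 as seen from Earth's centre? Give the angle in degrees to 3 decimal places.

7.295°

DART-59: φ = +15.59500°, λ = -159.35083°
IC-83: φ = +20.86944°, λ = -154.04194°
Δφ = 5.2744°,  Δλ = 5.3089°
a = sin²(Δφ/2) + cos φ₁ cos φ₂ sin²(Δλ/2) = 0.004047
c = 2·arcsin(√a) = 0.127325 rad = 7.2952°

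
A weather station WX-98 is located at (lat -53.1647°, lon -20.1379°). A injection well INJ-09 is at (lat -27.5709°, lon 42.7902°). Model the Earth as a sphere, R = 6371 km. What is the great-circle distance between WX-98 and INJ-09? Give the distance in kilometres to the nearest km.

5809 km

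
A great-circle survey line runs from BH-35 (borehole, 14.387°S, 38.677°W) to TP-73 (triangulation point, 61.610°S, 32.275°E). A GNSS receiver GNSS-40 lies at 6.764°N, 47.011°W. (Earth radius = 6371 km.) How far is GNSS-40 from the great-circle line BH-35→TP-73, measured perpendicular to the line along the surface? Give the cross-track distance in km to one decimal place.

301.0 km

δ₁₃ = central angle BH-35→GNSS-40 = 0.396353 rad  (haversine)
θ₁₃ = bearing BH-35→GNSS-40 = 338.110°,  θ₁₂ = bearing BH-35→TP-73 = 151.083°
dₓₜ = R·arcsin(sin δ₁₃ · sin(θ₁₃ − θ₁₂)) = 6371·arcsin(0.38606·sin(187.026°)) = -300.985 km
|dₓₜ| = 300.985 km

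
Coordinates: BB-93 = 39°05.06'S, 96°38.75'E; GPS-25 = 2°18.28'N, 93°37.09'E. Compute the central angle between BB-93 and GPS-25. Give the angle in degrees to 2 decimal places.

BB-93: φ = -39.08433°, λ = +96.64583°
GPS-25: φ = +2.30467°, λ = +93.61817°
Δφ = 41.3890°,  Δλ = -3.0277°
a = sin²(Δφ/2) + cos φ₁ cos φ₂ sin²(Δλ/2) = 0.125422
c = 2·arcsin(√a) = 0.724010 rad = 41.4827°

41.48°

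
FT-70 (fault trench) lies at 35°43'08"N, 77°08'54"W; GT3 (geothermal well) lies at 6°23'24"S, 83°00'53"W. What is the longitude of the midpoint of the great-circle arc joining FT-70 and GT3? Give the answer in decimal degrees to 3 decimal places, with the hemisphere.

FT-70: φ = +35.71889°, λ = -77.14833°
GT3: φ = -6.39000°, λ = -83.01472°
Bx = cos φ₂ cos Δλ = 0.988583,  By = cos φ₂ sin Δλ = -0.101574
φₘ = atan2(sin φ₁ + sin φ₂, √((cos φ₁ + Bx)² + By²)) = 14.68266°
λₘ = λ₁ + atan2(By, cos φ₁ + Bx) = -80.37726°

80.377°W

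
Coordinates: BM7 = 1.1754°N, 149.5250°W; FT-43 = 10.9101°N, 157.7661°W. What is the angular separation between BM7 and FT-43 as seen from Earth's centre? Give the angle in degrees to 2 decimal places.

Δφ = 9.7347°,  Δλ = -8.2411°
a = sin²(Δφ/2) + cos φ₁ cos φ₂ sin²(Δλ/2) = 0.012268
c = 2·arcsin(√a) = 0.221979 rad = 12.7185°

12.72°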